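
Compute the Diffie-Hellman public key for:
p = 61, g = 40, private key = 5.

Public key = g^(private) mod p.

Step 1: A = g^a mod p = 40^5 mod 61.
  40^1 mod 61 = 40
  40^2 mod 61 = (40 * 40) mod 61 = 14
  40^3 mod 61 = (14 * 40) mod 61 = 11
  40^4 mod 61 = (11 * 40) mod 61 = 13
  40^5 mod 61 = (13 * 40) mod 61 = 32
Result: A = 32.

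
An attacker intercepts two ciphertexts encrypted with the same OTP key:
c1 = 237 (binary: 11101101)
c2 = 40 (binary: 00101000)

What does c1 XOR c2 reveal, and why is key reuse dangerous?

Step 1: c1 XOR c2 = (m1 XOR k) XOR (m2 XOR k).
Step 2: By XOR associativity/commutativity: = m1 XOR m2 XOR k XOR k = m1 XOR m2.
Step 3: 11101101 XOR 00101000 = 11000101 = 197.
Step 4: The key cancels out! An attacker learns m1 XOR m2 = 197, revealing the relationship between plaintexts.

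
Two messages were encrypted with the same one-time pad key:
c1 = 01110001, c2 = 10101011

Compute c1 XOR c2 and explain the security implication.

Step 1: c1 XOR c2 = (m1 XOR k) XOR (m2 XOR k).
Step 2: By XOR associativity/commutativity: = m1 XOR m2 XOR k XOR k = m1 XOR m2.
Step 3: 01110001 XOR 10101011 = 11011010 = 218.
Step 4: The key cancels out! An attacker learns m1 XOR m2 = 218, revealing the relationship between plaintexts.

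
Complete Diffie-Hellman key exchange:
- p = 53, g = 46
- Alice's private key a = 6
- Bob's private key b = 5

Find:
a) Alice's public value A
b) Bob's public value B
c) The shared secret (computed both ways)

Step 1: A = g^a mod p = 46^6 mod 53 = 42.
Step 2: B = g^b mod p = 46^5 mod 53 = 47.
Step 3: Alice computes s = B^a mod p = 47^6 mod 53 = 16.
Step 4: Bob computes s = A^b mod p = 42^5 mod 53 = 16.
Both sides agree: shared secret = 16.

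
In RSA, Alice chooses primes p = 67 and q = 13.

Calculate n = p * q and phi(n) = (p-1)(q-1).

Step 1: n = p * q = 67 * 13 = 871.
Step 2: phi(n) = (p-1)(q-1) = 66 * 12 = 792.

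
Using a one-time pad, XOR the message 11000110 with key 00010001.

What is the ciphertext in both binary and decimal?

Step 1: Write out the XOR operation bit by bit:
  Message: 11000110
  Key:     00010001
  XOR:     11010111
Step 2: Convert to decimal: 11010111 = 215.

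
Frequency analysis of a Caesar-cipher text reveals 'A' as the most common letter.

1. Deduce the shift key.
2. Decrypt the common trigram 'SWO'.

Step 1: In English, 'E' is the most frequent letter (12.7%).
Step 2: The most frequent ciphertext letter is 'A' (position 0).
Step 3: Shift = (0 - 4) mod 26 = 22.
Step 4: Decrypt 'SWO' by shifting back 22:
  S -> W
  W -> A
  O -> S
Step 5: 'SWO' decrypts to 'WAS'.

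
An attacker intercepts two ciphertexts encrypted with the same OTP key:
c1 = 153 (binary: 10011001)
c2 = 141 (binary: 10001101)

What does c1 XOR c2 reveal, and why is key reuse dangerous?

Step 1: c1 XOR c2 = (m1 XOR k) XOR (m2 XOR k).
Step 2: By XOR associativity/commutativity: = m1 XOR m2 XOR k XOR k = m1 XOR m2.
Step 3: 10011001 XOR 10001101 = 00010100 = 20.
Step 4: The key cancels out! An attacker learns m1 XOR m2 = 20, revealing the relationship between plaintexts.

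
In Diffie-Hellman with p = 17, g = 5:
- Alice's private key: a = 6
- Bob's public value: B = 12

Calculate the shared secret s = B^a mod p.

Step 1: s = B^a mod p = 12^6 mod 17.
  12^1 mod 17 = 12
  12^2 mod 17 = (12 * 12) mod 17 = 8
  12^3 mod 17 = (8 * 12) mod 17 = 11
  12^4 mod 17 = (11 * 12) mod 17 = 13
  12^5 mod 17 = (13 * 12) mod 17 = 3
  12^6 mod 17 = (3 * 12) mod 17 = 2
Result: shared secret = 2.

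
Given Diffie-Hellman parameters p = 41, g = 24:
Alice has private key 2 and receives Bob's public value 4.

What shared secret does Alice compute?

Step 1: s = B^a mod p = 4^2 mod 41.
  4^1 mod 41 = 4
  4^2 mod 41 = (4 * 4) mod 41 = 16
Result: shared secret = 16.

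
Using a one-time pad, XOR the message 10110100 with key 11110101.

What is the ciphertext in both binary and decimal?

Step 1: Write out the XOR operation bit by bit:
  Message: 10110100
  Key:     11110101
  XOR:     01000001
Step 2: Convert to decimal: 01000001 = 65.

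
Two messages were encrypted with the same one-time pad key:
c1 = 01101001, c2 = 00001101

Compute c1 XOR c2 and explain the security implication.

Step 1: c1 XOR c2 = (m1 XOR k) XOR (m2 XOR k).
Step 2: By XOR associativity/commutativity: = m1 XOR m2 XOR k XOR k = m1 XOR m2.
Step 3: 01101001 XOR 00001101 = 01100100 = 100.
Step 4: The key cancels out! An attacker learns m1 XOR m2 = 100, revealing the relationship between plaintexts.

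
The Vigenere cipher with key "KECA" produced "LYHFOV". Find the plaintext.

Step 1: Extend key: KECAKE
Step 2: Decrypt each letter (c - k) mod 26:
  L(11) - K(10) = (11-10) mod 26 = 1 = B
  Y(24) - E(4) = (24-4) mod 26 = 20 = U
  H(7) - C(2) = (7-2) mod 26 = 5 = F
  F(5) - A(0) = (5-0) mod 26 = 5 = F
  O(14) - K(10) = (14-10) mod 26 = 4 = E
  V(21) - E(4) = (21-4) mod 26 = 17 = R
Plaintext: BUFFER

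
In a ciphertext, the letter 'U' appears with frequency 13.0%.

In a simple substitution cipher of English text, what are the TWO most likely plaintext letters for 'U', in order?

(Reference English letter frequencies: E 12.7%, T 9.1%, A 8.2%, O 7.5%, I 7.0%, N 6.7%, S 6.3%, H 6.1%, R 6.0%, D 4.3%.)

Step 1: Observed frequency of 'U' is 13.0%.
Step 2: Compute distances to each reference frequency and sort:
  E (12.7%): difference = 0.3% <-- BEST
  T (9.1%): difference = 3.9% <-- RUNNER-UP
  A (8.2%): difference = 4.8%
  O (7.5%): difference = 5.5%
  I (7.0%): difference = 6.0%
Step 3: Most likely is 'E' (12.7%, diff 0.3%); second most likely is 'T' (9.1%, diff 3.9%).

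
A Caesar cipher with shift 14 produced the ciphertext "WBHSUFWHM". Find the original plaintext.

Step 1: Reverse the shift by subtracting 14 from each letter position.
  W (position 22) -> position (22-14) mod 26 = 8 -> I
  B (position 1) -> position (1-14) mod 26 = 13 -> N
  H (position 7) -> position (7-14) mod 26 = 19 -> T
  S (position 18) -> position (18-14) mod 26 = 4 -> E
  U (position 20) -> position (20-14) mod 26 = 6 -> G
  F (position 5) -> position (5-14) mod 26 = 17 -> R
  W (position 22) -> position (22-14) mod 26 = 8 -> I
  H (position 7) -> position (7-14) mod 26 = 19 -> T
  M (position 12) -> position (12-14) mod 26 = 24 -> Y
Decrypted message: INTEGRITY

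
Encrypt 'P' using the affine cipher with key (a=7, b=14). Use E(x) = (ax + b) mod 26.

Step 1: Convert 'P' to number: x = 15.
Step 2: E(15) = (7 * 15 + 14) mod 26 = 119 mod 26 = 15.
Step 3: Convert 15 back to letter: P.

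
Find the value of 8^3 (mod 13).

Step 1: Compute 8^3 mod 13 step by step, reducing modulo 13 at each step.
  8^1 mod 13 = 8
  8^2 mod 13 = (8 * 8) mod 13 = 12
  8^3 mod 13 = (12 * 8) mod 13 = 5
Step 2: Result = 5.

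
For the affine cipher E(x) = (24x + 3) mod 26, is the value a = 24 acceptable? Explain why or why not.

Step 1: Compute gcd(24, 26).
Step 2: gcd(24, 26) = 2.
Since gcd = 2 != 1, 24 shares a common factor with 26, so it cannot be used.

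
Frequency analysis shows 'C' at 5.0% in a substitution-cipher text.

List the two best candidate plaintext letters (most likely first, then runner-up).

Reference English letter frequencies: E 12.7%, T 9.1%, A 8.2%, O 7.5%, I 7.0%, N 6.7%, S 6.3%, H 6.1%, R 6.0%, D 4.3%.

Step 1: Observed frequency of 'C' is 5.0%.
Step 2: Compute distances to each reference frequency and sort:
  D (4.3%): difference = 0.7% <-- BEST
  R (6.0%): difference = 1.0% <-- RUNNER-UP
  H (6.1%): difference = 1.1%
  S (6.3%): difference = 1.3%
  N (6.7%): difference = 1.7%
Step 3: Most likely is 'D' (4.3%, diff 0.7%); second most likely is 'R' (6.0%, diff 1.0%).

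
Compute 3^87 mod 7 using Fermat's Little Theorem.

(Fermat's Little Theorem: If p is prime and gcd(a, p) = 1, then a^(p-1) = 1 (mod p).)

Step 1: Since 7 is prime, by Fermat's Little Theorem: 3^6 = 1 (mod 7).
Step 2: Reduce exponent: 87 mod 6 = 3.
Step 3: So 3^87 = 3^3 (mod 7).
Step 4: 3^3 mod 7 = 6.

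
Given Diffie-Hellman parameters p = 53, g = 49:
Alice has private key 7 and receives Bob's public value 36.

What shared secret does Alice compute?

Step 1: s = B^a mod p = 36^7 mod 53.
  36^1 mod 53 = 36
  36^2 mod 53 = (36 * 36) mod 53 = 24
  36^3 mod 53 = (24 * 36) mod 53 = 16
  36^4 mod 53 = (16 * 36) mod 53 = 46
  36^5 mod 53 = (46 * 36) mod 53 = 13
  36^6 mod 53 = (13 * 36) mod 53 = 44
  36^7 mod 53 = (44 * 36) mod 53 = 47
Result: shared secret = 47.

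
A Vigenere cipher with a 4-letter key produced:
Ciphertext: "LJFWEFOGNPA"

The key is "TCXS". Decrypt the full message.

Step 1: Key 'TCXS' has length 4. Extended key: TCXSTCXSTCX
Step 2: Decrypt each position:
  L(11) - T(19) = 18 = S
  J(9) - C(2) = 7 = H
  F(5) - X(23) = 8 = I
  W(22) - S(18) = 4 = E
  E(4) - T(19) = 11 = L
  F(5) - C(2) = 3 = D
  O(14) - X(23) = 17 = R
  G(6) - S(18) = 14 = O
  N(13) - T(19) = 20 = U
  P(15) - C(2) = 13 = N
  A(0) - X(23) = 3 = D
Plaintext: SHIELDROUND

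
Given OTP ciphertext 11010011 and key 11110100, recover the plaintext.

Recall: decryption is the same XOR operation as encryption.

Step 1: XOR ciphertext with key:
  Ciphertext: 11010011
  Key:        11110100
  XOR:        00100111
Step 2: Plaintext = 00100111 = 39 in decimal.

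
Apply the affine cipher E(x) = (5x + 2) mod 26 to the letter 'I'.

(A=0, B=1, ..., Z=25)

Step 1: Convert 'I' to number: x = 8.
Step 2: E(8) = (5 * 8 + 2) mod 26 = 42 mod 26 = 16.
Step 3: Convert 16 back to letter: Q.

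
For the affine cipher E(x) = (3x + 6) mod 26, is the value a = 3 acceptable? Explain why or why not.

Step 1: Compute gcd(3, 26).
Step 2: gcd(3, 26) = 1.
Since gcd = 1, 3 is coprime with 26, so it is a valid key.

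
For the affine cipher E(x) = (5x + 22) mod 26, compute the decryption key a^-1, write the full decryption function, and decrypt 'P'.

Step 1: Find a^-1, the modular inverse of 5 mod 26.
Step 2: We need 5 * a^-1 = 1 (mod 26).
Step 3: 5 * 21 = 105 = 4 * 26 + 1, so a^-1 = 21.
Step 4: D(y) = 21(y - 22) mod 26.
Step 5: Apply to 'P' (y = 15): D(15) = 21 * (15 - 22) mod 26 = 21 * -7 mod 26 = 9 -> 'J'.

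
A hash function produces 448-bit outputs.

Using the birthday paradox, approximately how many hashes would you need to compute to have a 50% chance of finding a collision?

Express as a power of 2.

Step 1: The birthday paradox gives collision probability ~50% after sqrt(2^n) = 2^(n/2) hashes.
Step 2: For 448-bit output: 2^(448/2) = 2^224.
Step 3: Approximately 2^224 hash computations needed.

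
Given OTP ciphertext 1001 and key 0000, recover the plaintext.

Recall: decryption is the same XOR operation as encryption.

Step 1: XOR ciphertext with key:
  Ciphertext: 1001
  Key:        0000
  XOR:        1001
Step 2: Plaintext = 1001 = 9 in decimal.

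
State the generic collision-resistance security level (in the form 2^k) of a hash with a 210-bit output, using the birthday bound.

Step 1: The birthday paradox gives collision probability ~50% after sqrt(2^n) = 2^(n/2) hashes.
Step 2: For 210-bit output: 2^(210/2) = 2^105.
Step 3: Approximately 2^105 hash computations needed.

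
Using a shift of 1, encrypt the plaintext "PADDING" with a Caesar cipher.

Step 1: For each letter, shift forward by 1 positions (mod 26).
  P (position 15) -> position (15+1) mod 26 = 16 -> Q
  A (position 0) -> position (0+1) mod 26 = 1 -> B
  D (position 3) -> position (3+1) mod 26 = 4 -> E
  D (position 3) -> position (3+1) mod 26 = 4 -> E
  I (position 8) -> position (8+1) mod 26 = 9 -> J
  N (position 13) -> position (13+1) mod 26 = 14 -> O
  G (position 6) -> position (6+1) mod 26 = 7 -> H
Result: QBEEJOH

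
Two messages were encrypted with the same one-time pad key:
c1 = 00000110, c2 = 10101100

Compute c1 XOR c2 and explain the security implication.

Step 1: c1 XOR c2 = (m1 XOR k) XOR (m2 XOR k).
Step 2: By XOR associativity/commutativity: = m1 XOR m2 XOR k XOR k = m1 XOR m2.
Step 3: 00000110 XOR 10101100 = 10101010 = 170.
Step 4: The key cancels out! An attacker learns m1 XOR m2 = 170, revealing the relationship between plaintexts.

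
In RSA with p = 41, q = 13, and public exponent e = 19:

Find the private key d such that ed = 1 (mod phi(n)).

Step 1: n = 41 * 13 = 533.
Step 2: phi(n) = 40 * 12 = 480.
Step 3: Find d such that 19 * d = 1 (mod 480).
Step 4: d = 19^(-1) mod 480 = 379.
Verification: 19 * 379 = 7201 = 15 * 480 + 1.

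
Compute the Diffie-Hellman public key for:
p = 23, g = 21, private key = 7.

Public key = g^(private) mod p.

Step 1: A = g^a mod p = 21^7 mod 23.
  21^1 mod 23 = 21
  21^2 mod 23 = (21 * 21) mod 23 = 4
  21^3 mod 23 = (4 * 21) mod 23 = 15
  21^4 mod 23 = (15 * 21) mod 23 = 16
  21^5 mod 23 = (16 * 21) mod 23 = 14
  21^6 mod 23 = (14 * 21) mod 23 = 18
  21^7 mod 23 = (18 * 21) mod 23 = 10
Result: A = 10.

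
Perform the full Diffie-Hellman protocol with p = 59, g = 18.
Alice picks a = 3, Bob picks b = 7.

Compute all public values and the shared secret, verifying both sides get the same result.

Step 1: A = g^a mod p = 18^3 mod 59 = 50.
Step 2: B = g^b mod p = 18^7 mod 59 = 42.
Step 3: Alice computes s = B^a mod p = 42^3 mod 59 = 43.
Step 4: Bob computes s = A^b mod p = 50^7 mod 59 = 43.
Both sides agree: shared secret = 43.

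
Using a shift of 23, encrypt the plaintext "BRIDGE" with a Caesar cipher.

Step 1: For each letter, shift forward by 23 positions (mod 26).
  B (position 1) -> position (1+23) mod 26 = 24 -> Y
  R (position 17) -> position (17+23) mod 26 = 14 -> O
  I (position 8) -> position (8+23) mod 26 = 5 -> F
  D (position 3) -> position (3+23) mod 26 = 0 -> A
  G (position 6) -> position (6+23) mod 26 = 3 -> D
  E (position 4) -> position (4+23) mod 26 = 1 -> B
Result: YOFADB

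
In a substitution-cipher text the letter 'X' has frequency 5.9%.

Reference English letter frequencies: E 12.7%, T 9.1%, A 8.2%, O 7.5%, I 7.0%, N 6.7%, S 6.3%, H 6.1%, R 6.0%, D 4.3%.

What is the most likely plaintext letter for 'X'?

Step 1: The observed frequency is 5.9%.
Step 2: Compare with English frequencies:
  E: 12.7% (difference: 6.8%)
  T: 9.1% (difference: 3.2%)
  A: 8.2% (difference: 2.3%)
  O: 7.5% (difference: 1.6%)
  I: 7.0% (difference: 1.1%)
  N: 6.7% (difference: 0.8%)
  S: 6.3% (difference: 0.4%)
  H: 6.1% (difference: 0.2%)
  R: 6.0% (difference: 0.1%) <-- closest
  D: 4.3% (difference: 1.6%)
Step 3: 'X' most likely represents 'R' (frequency 6.0%).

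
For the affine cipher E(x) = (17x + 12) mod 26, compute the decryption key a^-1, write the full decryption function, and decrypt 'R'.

Step 1: Find a^-1, the modular inverse of 17 mod 26.
Step 2: We need 17 * a^-1 = 1 (mod 26).
Step 3: 17 * 23 = 391 = 15 * 26 + 1, so a^-1 = 23.
Step 4: D(y) = 23(y - 12) mod 26.
Step 5: Apply to 'R' (y = 17): D(17) = 23 * (17 - 12) mod 26 = 23 * 5 mod 26 = 11 -> 'L'.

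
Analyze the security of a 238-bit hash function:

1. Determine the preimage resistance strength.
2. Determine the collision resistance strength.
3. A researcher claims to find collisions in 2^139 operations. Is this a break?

Step 1: Preimage resistance requires brute-force of 2^238 operations.
Step 2: Collision resistance (birthday bound) = 2^(238/2) = 2^119.
Step 3: The claimed attack costs 2^139 operations.
Step 4: Since 2^139 >= 2^119, the claimed attack is no faster than the generic birthday attack, so this does not break collision resistance.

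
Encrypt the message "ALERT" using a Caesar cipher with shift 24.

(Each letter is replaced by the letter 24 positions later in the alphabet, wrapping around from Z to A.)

Step 1: For each letter, shift forward by 24 positions (mod 26).
  A (position 0) -> position (0+24) mod 26 = 24 -> Y
  L (position 11) -> position (11+24) mod 26 = 9 -> J
  E (position 4) -> position (4+24) mod 26 = 2 -> C
  R (position 17) -> position (17+24) mod 26 = 15 -> P
  T (position 19) -> position (19+24) mod 26 = 17 -> R
Result: YJCPR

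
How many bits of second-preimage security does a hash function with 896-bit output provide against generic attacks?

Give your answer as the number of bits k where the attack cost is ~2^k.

Step 1: The hash has a 896-bit output.
Step 2: Second-preimage resistance means: given a specific input x, it should be infeasible to find a different y with h(y) = h(x).
With a 896-bit output, a generic search for a second preimage costs about 2^896 evaluations (each trial matches the fixed target with probability 2^-896).
Step 3: Security level = 896 bits.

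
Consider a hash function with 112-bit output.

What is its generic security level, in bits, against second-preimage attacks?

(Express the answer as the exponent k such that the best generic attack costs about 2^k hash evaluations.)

Step 1: The hash has a 112-bit output.
Step 2: Second-preimage resistance means: given a specific input x, it should be infeasible to find a different y with h(y) = h(x).
With a 112-bit output, a generic search for a second preimage costs about 2^112 evaluations (each trial matches the fixed target with probability 2^-112).
Step 3: Security level = 112 bits.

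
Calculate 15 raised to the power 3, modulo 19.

Step 1: Compute 15^3 mod 19 step by step, reducing modulo 19 at each step.
  15^1 mod 19 = 15
  15^2 mod 19 = (15 * 15) mod 19 = 16
  15^3 mod 19 = (16 * 15) mod 19 = 12
Step 2: Result = 12.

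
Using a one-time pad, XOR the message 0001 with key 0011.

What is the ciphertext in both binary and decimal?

Step 1: Write out the XOR operation bit by bit:
  Message: 0001
  Key:     0011
  XOR:     0010
Step 2: Convert to decimal: 0010 = 2.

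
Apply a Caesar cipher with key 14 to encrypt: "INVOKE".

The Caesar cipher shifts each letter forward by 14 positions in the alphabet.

Step 1: For each letter, shift forward by 14 positions (mod 26).
  I (position 8) -> position (8+14) mod 26 = 22 -> W
  N (position 13) -> position (13+14) mod 26 = 1 -> B
  V (position 21) -> position (21+14) mod 26 = 9 -> J
  O (position 14) -> position (14+14) mod 26 = 2 -> C
  K (position 10) -> position (10+14) mod 26 = 24 -> Y
  E (position 4) -> position (4+14) mod 26 = 18 -> S
Result: WBJCYS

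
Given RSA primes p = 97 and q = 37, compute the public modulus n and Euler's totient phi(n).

Step 1: n = p * q = 97 * 37 = 3589.
Step 2: phi(n) = (p-1)(q-1) = 96 * 36 = 3456.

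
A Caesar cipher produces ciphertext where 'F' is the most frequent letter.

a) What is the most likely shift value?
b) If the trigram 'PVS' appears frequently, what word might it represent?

Step 1: In English, 'E' is the most frequent letter (12.7%).
Step 2: The most frequent ciphertext letter is 'F' (position 5).
Step 3: Shift = (5 - 4) mod 26 = 1.
Step 4: Decrypt 'PVS' by shifting back 1:
  P -> O
  V -> U
  S -> R
Step 5: 'PVS' decrypts to 'OUR'.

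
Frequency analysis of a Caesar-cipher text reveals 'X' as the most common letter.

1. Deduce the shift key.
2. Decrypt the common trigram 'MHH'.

Step 1: In English, 'E' is the most frequent letter (12.7%).
Step 2: The most frequent ciphertext letter is 'X' (position 23).
Step 3: Shift = (23 - 4) mod 26 = 19.
Step 4: Decrypt 'MHH' by shifting back 19:
  M -> T
  H -> O
  H -> O
Step 5: 'MHH' decrypts to 'TOO'.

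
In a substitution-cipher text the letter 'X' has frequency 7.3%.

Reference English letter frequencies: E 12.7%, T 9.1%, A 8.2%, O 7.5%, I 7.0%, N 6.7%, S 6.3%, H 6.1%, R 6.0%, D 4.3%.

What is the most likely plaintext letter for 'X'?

Step 1: The observed frequency is 7.3%.
Step 2: Compare with English frequencies:
  E: 12.7% (difference: 5.4%)
  T: 9.1% (difference: 1.8%)
  A: 8.2% (difference: 0.9%)
  O: 7.5% (difference: 0.2%) <-- closest
  I: 7.0% (difference: 0.3%)
  N: 6.7% (difference: 0.6%)
  S: 6.3% (difference: 1.0%)
  H: 6.1% (difference: 1.2%)
  R: 6.0% (difference: 1.3%)
  D: 4.3% (difference: 3.0%)
Step 3: 'X' most likely represents 'O' (frequency 7.5%).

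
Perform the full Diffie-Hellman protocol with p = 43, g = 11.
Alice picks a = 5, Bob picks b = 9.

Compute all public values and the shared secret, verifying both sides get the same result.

Step 1: A = g^a mod p = 11^5 mod 43 = 16.
Step 2: B = g^b mod p = 11^9 mod 43 = 35.
Step 3: Alice computes s = B^a mod p = 35^5 mod 43 = 41.
Step 4: Bob computes s = A^b mod p = 16^9 mod 43 = 41.
Both sides agree: shared secret = 41.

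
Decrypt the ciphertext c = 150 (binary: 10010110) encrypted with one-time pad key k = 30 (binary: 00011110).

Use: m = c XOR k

Step 1: XOR ciphertext with key:
  Ciphertext: 10010110
  Key:        00011110
  XOR:        10001000
Step 2: Plaintext = 10001000 = 136 in decimal.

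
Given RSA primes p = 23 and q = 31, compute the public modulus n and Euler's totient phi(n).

Step 1: n = p * q = 23 * 31 = 713.
Step 2: phi(n) = (p-1)(q-1) = 22 * 30 = 660.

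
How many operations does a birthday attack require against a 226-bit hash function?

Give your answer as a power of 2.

Step 1: The birthday paradox gives collision probability ~50% after sqrt(2^n) = 2^(n/2) hashes.
Step 2: For 226-bit output: 2^(226/2) = 2^113.
Step 3: Approximately 2^113 hash computations needed.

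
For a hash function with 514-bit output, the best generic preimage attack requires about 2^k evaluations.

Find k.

Step 1: The hash has a 514-bit output.
Step 2: Preimage resistance means: given a digest h(x), it should be infeasible to find any input that hashes to it.
With a 514-bit output there are 2^514 possible digests, so a generic brute-force preimage search costs about 2^514 evaluations.
Step 3: Security level = 514 bits.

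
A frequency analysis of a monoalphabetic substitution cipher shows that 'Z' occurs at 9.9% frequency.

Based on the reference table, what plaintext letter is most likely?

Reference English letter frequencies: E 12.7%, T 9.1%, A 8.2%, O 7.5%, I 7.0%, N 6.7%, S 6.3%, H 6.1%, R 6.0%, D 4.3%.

Step 1: The observed frequency is 9.9%.
Step 2: Compare with English frequencies:
  E: 12.7% (difference: 2.8%)
  T: 9.1% (difference: 0.8%) <-- closest
  A: 8.2% (difference: 1.7%)
  O: 7.5% (difference: 2.4%)
  I: 7.0% (difference: 2.9%)
  N: 6.7% (difference: 3.2%)
  S: 6.3% (difference: 3.6%)
  H: 6.1% (difference: 3.8%)
  R: 6.0% (difference: 3.9%)
  D: 4.3% (difference: 5.6%)
Step 3: 'Z' most likely represents 'T' (frequency 9.1%).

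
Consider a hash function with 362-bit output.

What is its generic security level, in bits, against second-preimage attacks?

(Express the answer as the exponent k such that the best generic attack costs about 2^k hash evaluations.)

Step 1: The hash has a 362-bit output.
Step 2: Second-preimage resistance means: given a specific input x, it should be infeasible to find a different y with h(y) = h(x).
With a 362-bit output, a generic search for a second preimage costs about 2^362 evaluations (each trial matches the fixed target with probability 2^-362).
Step 3: Security level = 362 bits.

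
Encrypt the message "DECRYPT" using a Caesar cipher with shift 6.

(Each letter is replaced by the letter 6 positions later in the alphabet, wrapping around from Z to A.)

Step 1: For each letter, shift forward by 6 positions (mod 26).
  D (position 3) -> position (3+6) mod 26 = 9 -> J
  E (position 4) -> position (4+6) mod 26 = 10 -> K
  C (position 2) -> position (2+6) mod 26 = 8 -> I
  R (position 17) -> position (17+6) mod 26 = 23 -> X
  Y (position 24) -> position (24+6) mod 26 = 4 -> E
  P (position 15) -> position (15+6) mod 26 = 21 -> V
  T (position 19) -> position (19+6) mod 26 = 25 -> Z
Result: JKIXEVZ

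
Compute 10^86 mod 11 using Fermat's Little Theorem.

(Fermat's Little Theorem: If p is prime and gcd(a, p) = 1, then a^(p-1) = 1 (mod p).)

Step 1: Since 11 is prime, by Fermat's Little Theorem: 10^10 = 1 (mod 11).
Step 2: Reduce exponent: 86 mod 10 = 6.
Step 3: So 10^86 = 10^6 (mod 11).
Step 4: 10^6 mod 11 = 1.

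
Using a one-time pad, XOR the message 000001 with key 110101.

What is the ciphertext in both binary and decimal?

Step 1: Write out the XOR operation bit by bit:
  Message: 000001
  Key:     110101
  XOR:     110100
Step 2: Convert to decimal: 110100 = 52.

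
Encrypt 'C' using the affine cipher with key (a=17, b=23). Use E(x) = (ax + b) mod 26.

Step 1: Convert 'C' to number: x = 2.
Step 2: E(2) = (17 * 2 + 23) mod 26 = 57 mod 26 = 5.
Step 3: Convert 5 back to letter: F.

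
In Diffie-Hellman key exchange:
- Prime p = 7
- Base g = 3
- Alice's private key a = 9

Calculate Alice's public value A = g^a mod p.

Step 1: A = g^a mod p = 3^9 mod 7.
  3^1 mod 7 = 3
  3^2 mod 7 = (3 * 3) mod 7 = 2
  3^3 mod 7 = (2 * 3) mod 7 = 6
  3^4 mod 7 = (6 * 3) mod 7 = 4
  3^5 mod 7 = (4 * 3) mod 7 = 5
  3^6 mod 7 = (5 * 3) mod 7 = 1
  3^7 mod 7 = (1 * 3) mod 7 = 3
  3^8 mod 7 = (3 * 3) mod 7 = 2
  3^9 mod 7 = (2 * 3) mod 7 = 6
Result: A = 6.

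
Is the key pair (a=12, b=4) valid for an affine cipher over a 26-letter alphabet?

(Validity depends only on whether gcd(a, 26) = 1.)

Step 1: Compute gcd(12, 26).
Step 2: gcd(12, 26) = 2.
Since gcd = 2 != 1, 12 shares a common factor with 26, so it cannot be used.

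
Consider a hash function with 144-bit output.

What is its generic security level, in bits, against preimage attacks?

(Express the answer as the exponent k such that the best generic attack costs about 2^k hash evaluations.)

Step 1: The hash has a 144-bit output.
Step 2: Preimage resistance means: given a digest h(x), it should be infeasible to find any input that hashes to it.
With a 144-bit output there are 2^144 possible digests, so a generic brute-force preimage search costs about 2^144 evaluations.
Step 3: Security level = 144 bits.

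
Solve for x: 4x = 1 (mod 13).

Step 1: We need x such that 4 * x = 1 (mod 13).
Step 2: Using the extended Euclidean algorithm or trial:
  4 * 10 = 40 = 3 * 13 + 1.
Step 3: Since 40 mod 13 = 1, the inverse is x = 10.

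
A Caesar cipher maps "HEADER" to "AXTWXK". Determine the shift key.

Step 1: Compare first letters: H (position 7) -> A (position 0).
Step 2: Shift = (0 - 7) mod 26 = 19.
The shift value is 19.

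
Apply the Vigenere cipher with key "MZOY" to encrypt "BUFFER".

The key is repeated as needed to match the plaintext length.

Step 1: Repeat key to match plaintext length:
  Plaintext: BUFFER
  Key:       MZOYMZ
Step 2: Encrypt each letter:
  B(1) + M(12) = (1+12) mod 26 = 13 = N
  U(20) + Z(25) = (20+25) mod 26 = 19 = T
  F(5) + O(14) = (5+14) mod 26 = 19 = T
  F(5) + Y(24) = (5+24) mod 26 = 3 = D
  E(4) + M(12) = (4+12) mod 26 = 16 = Q
  R(17) + Z(25) = (17+25) mod 26 = 16 = Q
Ciphertext: NTTDQQ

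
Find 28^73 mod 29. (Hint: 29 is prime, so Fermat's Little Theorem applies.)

Step 1: Since 29 is prime, by Fermat's Little Theorem: 28^28 = 1 (mod 29).
Step 2: Reduce exponent: 73 mod 28 = 17.
Step 3: So 28^73 = 28^17 (mod 29).
Step 4: 28^17 mod 29 = 28.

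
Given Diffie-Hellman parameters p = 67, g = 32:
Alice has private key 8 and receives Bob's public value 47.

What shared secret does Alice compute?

Step 1: s = B^a mod p = 47^8 mod 67.
  47^1 mod 67 = 47
  47^2 mod 67 = (47 * 47) mod 67 = 65
  47^3 mod 67 = (65 * 47) mod 67 = 40
  47^4 mod 67 = (40 * 47) mod 67 = 4
  47^5 mod 67 = (4 * 47) mod 67 = 54
  47^6 mod 67 = (54 * 47) mod 67 = 59
  47^7 mod 67 = (59 * 47) mod 67 = 26
  47^8 mod 67 = (26 * 47) mod 67 = 16
Result: shared secret = 16.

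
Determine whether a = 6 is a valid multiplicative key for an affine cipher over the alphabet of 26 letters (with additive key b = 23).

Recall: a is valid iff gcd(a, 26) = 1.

Step 1: Compute gcd(6, 26).
Step 2: gcd(6, 26) = 2.
Since gcd = 2 != 1, 6 shares a common factor with 26, so it cannot be used.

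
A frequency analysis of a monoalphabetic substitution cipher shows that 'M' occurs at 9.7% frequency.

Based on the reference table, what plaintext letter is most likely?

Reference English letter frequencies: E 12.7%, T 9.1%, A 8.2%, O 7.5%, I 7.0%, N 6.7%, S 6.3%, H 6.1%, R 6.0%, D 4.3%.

Step 1: The observed frequency is 9.7%.
Step 2: Compare with English frequencies:
  E: 12.7% (difference: 3.0%)
  T: 9.1% (difference: 0.6%) <-- closest
  A: 8.2% (difference: 1.5%)
  O: 7.5% (difference: 2.2%)
  I: 7.0% (difference: 2.7%)
  N: 6.7% (difference: 3.0%)
  S: 6.3% (difference: 3.4%)
  H: 6.1% (difference: 3.6%)
  R: 6.0% (difference: 3.7%)
  D: 4.3% (difference: 5.4%)
Step 3: 'M' most likely represents 'T' (frequency 9.1%).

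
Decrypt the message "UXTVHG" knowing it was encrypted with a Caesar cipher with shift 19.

Step 1: Reverse the shift by subtracting 19 from each letter position.
  U (position 20) -> position (20-19) mod 26 = 1 -> B
  X (position 23) -> position (23-19) mod 26 = 4 -> E
  T (position 19) -> position (19-19) mod 26 = 0 -> A
  V (position 21) -> position (21-19) mod 26 = 2 -> C
  H (position 7) -> position (7-19) mod 26 = 14 -> O
  G (position 6) -> position (6-19) mod 26 = 13 -> N
Decrypted message: BEACON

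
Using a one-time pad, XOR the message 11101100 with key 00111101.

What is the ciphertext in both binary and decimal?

Step 1: Write out the XOR operation bit by bit:
  Message: 11101100
  Key:     00111101
  XOR:     11010001
Step 2: Convert to decimal: 11010001 = 209.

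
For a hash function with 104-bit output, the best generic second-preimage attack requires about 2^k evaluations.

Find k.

Step 1: The hash has a 104-bit output.
Step 2: Second-preimage resistance means: given a specific input x, it should be infeasible to find a different y with h(y) = h(x).
With a 104-bit output, a generic search for a second preimage costs about 2^104 evaluations (each trial matches the fixed target with probability 2^-104).
Step 3: Security level = 104 bits.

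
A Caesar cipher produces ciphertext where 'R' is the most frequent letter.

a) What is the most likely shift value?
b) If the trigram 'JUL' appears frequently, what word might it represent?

Step 1: In English, 'E' is the most frequent letter (12.7%).
Step 2: The most frequent ciphertext letter is 'R' (position 17).
Step 3: Shift = (17 - 4) mod 26 = 13.
Step 4: Decrypt 'JUL' by shifting back 13:
  J -> W
  U -> H
  L -> Y
Step 5: 'JUL' decrypts to 'WHY'.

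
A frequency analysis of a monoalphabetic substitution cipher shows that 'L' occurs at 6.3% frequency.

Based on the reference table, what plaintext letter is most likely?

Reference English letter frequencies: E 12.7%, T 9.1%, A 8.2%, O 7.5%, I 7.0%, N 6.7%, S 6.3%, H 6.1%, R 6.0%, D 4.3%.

Step 1: The observed frequency is 6.3%.
Step 2: Compare with English frequencies:
  E: 12.7% (difference: 6.4%)
  T: 9.1% (difference: 2.8%)
  A: 8.2% (difference: 1.9%)
  O: 7.5% (difference: 1.2%)
  I: 7.0% (difference: 0.7%)
  N: 6.7% (difference: 0.4%)
  S: 6.3% (difference: 0.0%) <-- closest
  H: 6.1% (difference: 0.2%)
  R: 6.0% (difference: 0.3%)
  D: 4.3% (difference: 2.0%)
Step 3: 'L' most likely represents 'S' (frequency 6.3%).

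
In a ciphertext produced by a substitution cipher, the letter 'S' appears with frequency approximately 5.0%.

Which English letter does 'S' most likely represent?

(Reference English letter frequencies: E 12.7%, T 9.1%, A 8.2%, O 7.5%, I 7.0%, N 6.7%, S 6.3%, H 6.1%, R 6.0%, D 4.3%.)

Step 1: The observed frequency is 5.0%.
Step 2: Compare with English frequencies:
  E: 12.7% (difference: 7.7%)
  T: 9.1% (difference: 4.1%)
  A: 8.2% (difference: 3.2%)
  O: 7.5% (difference: 2.5%)
  I: 7.0% (difference: 2.0%)
  N: 6.7% (difference: 1.7%)
  S: 6.3% (difference: 1.3%)
  H: 6.1% (difference: 1.1%)
  R: 6.0% (difference: 1.0%)
  D: 4.3% (difference: 0.7%) <-- closest
Step 3: 'S' most likely represents 'D' (frequency 4.3%).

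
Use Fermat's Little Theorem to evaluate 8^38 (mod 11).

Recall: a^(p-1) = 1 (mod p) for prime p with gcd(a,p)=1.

Step 1: Since 11 is prime, by Fermat's Little Theorem: 8^10 = 1 (mod 11).
Step 2: Reduce exponent: 38 mod 10 = 8.
Step 3: So 8^38 = 8^8 (mod 11).
Step 4: 8^8 mod 11 = 5.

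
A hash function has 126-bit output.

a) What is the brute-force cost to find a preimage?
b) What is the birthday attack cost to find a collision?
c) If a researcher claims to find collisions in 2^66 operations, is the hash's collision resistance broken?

Step 1: Preimage resistance requires brute-force of 2^126 operations.
Step 2: Collision resistance (birthday bound) = 2^(126/2) = 2^63.
Step 3: The claimed attack costs 2^66 operations.
Step 4: Since 2^66 >= 2^63, the claimed attack is no faster than the generic birthday attack, so this does not break collision resistance.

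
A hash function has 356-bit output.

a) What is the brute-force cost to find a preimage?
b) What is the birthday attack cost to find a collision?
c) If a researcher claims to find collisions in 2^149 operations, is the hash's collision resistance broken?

Step 1: Preimage resistance requires brute-force of 2^356 operations.
Step 2: Collision resistance (birthday bound) = 2^(356/2) = 2^178.
Step 3: The claimed attack costs 2^149 operations.
Step 4: Since 2^149 < 2^178, the claimed attack beats the generic birthday bound, so collision resistance is broken.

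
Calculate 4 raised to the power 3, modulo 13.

Step 1: Compute 4^3 mod 13 step by step, reducing modulo 13 at each step.
  4^1 mod 13 = 4
  4^2 mod 13 = (4 * 4) mod 13 = 3
  4^3 mod 13 = (3 * 4) mod 13 = 12
Step 2: Result = 12.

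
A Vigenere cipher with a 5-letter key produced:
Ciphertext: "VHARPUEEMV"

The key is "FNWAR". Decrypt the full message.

Step 1: Key 'FNWAR' has length 5. Extended key: FNWARFNWAR
Step 2: Decrypt each position:
  V(21) - F(5) = 16 = Q
  H(7) - N(13) = 20 = U
  A(0) - W(22) = 4 = E
  R(17) - A(0) = 17 = R
  P(15) - R(17) = 24 = Y
  U(20) - F(5) = 15 = P
  E(4) - N(13) = 17 = R
  E(4) - W(22) = 8 = I
  M(12) - A(0) = 12 = M
  V(21) - R(17) = 4 = E
Plaintext: QUERYPRIME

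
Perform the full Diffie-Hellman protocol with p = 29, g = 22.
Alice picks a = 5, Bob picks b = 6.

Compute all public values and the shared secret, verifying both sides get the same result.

Step 1: A = g^a mod p = 22^5 mod 29 = 13.
Step 2: B = g^b mod p = 22^6 mod 29 = 25.
Step 3: Alice computes s = B^a mod p = 25^5 mod 29 = 20.
Step 4: Bob computes s = A^b mod p = 13^6 mod 29 = 20.
Both sides agree: shared secret = 20.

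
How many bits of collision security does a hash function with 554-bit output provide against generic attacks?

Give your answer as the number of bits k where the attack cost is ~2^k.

Step 1: The hash has a 554-bit output.
Step 2: Collision resistance means it should be infeasible to find any x != y with h(x) = h(y).
By the birthday bound, a generic collision search succeeds after about sqrt(2^554) = 2^(554/2) = 2^277 evaluations.
Step 3: Security level = 277 bits.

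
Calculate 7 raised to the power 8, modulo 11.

Step 1: Compute 7^8 mod 11 step by step, reducing modulo 11 at each step.
  7^1 mod 11 = 7
  7^2 mod 11 = (7 * 7) mod 11 = 5
  7^3 mod 11 = (5 * 7) mod 11 = 2
  7^4 mod 11 = (2 * 7) mod 11 = 3
  7^5 mod 11 = (3 * 7) mod 11 = 10
  7^6 mod 11 = (10 * 7) mod 11 = 4
  7^7 mod 11 = (4 * 7) mod 11 = 6
  7^8 mod 11 = (6 * 7) mod 11 = 9
Step 2: Result = 9.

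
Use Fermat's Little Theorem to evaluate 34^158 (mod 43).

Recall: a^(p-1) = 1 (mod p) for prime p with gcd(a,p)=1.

Step 1: Since 43 is prime, by Fermat's Little Theorem: 34^42 = 1 (mod 43).
Step 2: Reduce exponent: 158 mod 42 = 32.
Step 3: So 34^158 = 34^32 (mod 43).
Step 4: 34^32 mod 43 = 40.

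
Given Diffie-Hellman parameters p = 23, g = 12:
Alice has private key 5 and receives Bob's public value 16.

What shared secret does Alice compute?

Step 1: s = B^a mod p = 16^5 mod 23.
  16^1 mod 23 = 16
  16^2 mod 23 = (16 * 16) mod 23 = 3
  16^3 mod 23 = (3 * 16) mod 23 = 2
  16^4 mod 23 = (2 * 16) mod 23 = 9
  16^5 mod 23 = (9 * 16) mod 23 = 6
Result: shared secret = 6.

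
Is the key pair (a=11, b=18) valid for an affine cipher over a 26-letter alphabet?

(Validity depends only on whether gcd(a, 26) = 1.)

Step 1: Compute gcd(11, 26).
Step 2: gcd(11, 26) = 1.
Since gcd = 1, 11 is coprime with 26, so it is a valid key.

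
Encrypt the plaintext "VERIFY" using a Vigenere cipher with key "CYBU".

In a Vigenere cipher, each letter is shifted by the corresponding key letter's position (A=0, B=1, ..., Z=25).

Step 1: Repeat key to match plaintext length:
  Plaintext: VERIFY
  Key:       CYBUCY
Step 2: Encrypt each letter:
  V(21) + C(2) = (21+2) mod 26 = 23 = X
  E(4) + Y(24) = (4+24) mod 26 = 2 = C
  R(17) + B(1) = (17+1) mod 26 = 18 = S
  I(8) + U(20) = (8+20) mod 26 = 2 = C
  F(5) + C(2) = (5+2) mod 26 = 7 = H
  Y(24) + Y(24) = (24+24) mod 26 = 22 = W
Ciphertext: XCSCHW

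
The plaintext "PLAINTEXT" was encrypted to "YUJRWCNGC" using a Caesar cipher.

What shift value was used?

Step 1: Compare first letters: P (position 15) -> Y (position 24).
Step 2: Shift = (24 - 15) mod 26 = 9.
The shift value is 9.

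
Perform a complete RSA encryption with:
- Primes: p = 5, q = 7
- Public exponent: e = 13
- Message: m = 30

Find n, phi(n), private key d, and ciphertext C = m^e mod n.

Step 1: n = 5 * 7 = 35.
Step 2: phi(n) = (5-1)(7-1) = 4 * 6 = 24.
Step 3: Find d = 13^(-1) mod 24 = 13.
  Verify: 13 * 13 = 169 = 1 (mod 24).
Step 4: C = 30^13 mod 35 = 30.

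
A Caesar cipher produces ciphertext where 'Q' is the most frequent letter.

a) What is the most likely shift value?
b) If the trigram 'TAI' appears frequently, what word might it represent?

Step 1: In English, 'E' is the most frequent letter (12.7%).
Step 2: The most frequent ciphertext letter is 'Q' (position 16).
Step 3: Shift = (16 - 4) mod 26 = 12.
Step 4: Decrypt 'TAI' by shifting back 12:
  T -> H
  A -> O
  I -> W
Step 5: 'TAI' decrypts to 'HOW'.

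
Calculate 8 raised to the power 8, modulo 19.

Step 1: Compute 8^8 mod 19 step by step, reducing modulo 19 at each step.
  8^1 mod 19 = 8
  8^2 mod 19 = (8 * 8) mod 19 = 7
  8^3 mod 19 = (7 * 8) mod 19 = 18
  8^4 mod 19 = (18 * 8) mod 19 = 11
  8^5 mod 19 = (11 * 8) mod 19 = 12
  8^6 mod 19 = (12 * 8) mod 19 = 1
  8^7 mod 19 = (1 * 8) mod 19 = 8
  8^8 mod 19 = (8 * 8) mod 19 = 7
Step 2: Result = 7.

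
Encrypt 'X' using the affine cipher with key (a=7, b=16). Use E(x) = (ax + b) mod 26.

Step 1: Convert 'X' to number: x = 23.
Step 2: E(23) = (7 * 23 + 16) mod 26 = 177 mod 26 = 21.
Step 3: Convert 21 back to letter: V.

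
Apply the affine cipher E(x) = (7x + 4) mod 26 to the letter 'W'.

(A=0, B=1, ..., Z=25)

Step 1: Convert 'W' to number: x = 22.
Step 2: E(22) = (7 * 22 + 4) mod 26 = 158 mod 26 = 2.
Step 3: Convert 2 back to letter: C.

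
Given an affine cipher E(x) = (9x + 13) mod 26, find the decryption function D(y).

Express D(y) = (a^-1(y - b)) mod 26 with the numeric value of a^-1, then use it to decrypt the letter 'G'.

Step 1: Find a^-1, the modular inverse of 9 mod 26.
Step 2: We need 9 * a^-1 = 1 (mod 26).
Step 3: 9 * 3 = 27 = 1 * 26 + 1, so a^-1 = 3.
Step 4: D(y) = 3(y - 13) mod 26.
Step 5: Apply to 'G' (y = 6): D(6) = 3 * (6 - 13) mod 26 = 3 * -7 mod 26 = 5 -> 'F'.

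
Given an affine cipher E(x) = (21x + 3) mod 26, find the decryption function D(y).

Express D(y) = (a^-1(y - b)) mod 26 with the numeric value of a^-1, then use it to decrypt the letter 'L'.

Step 1: Find a^-1, the modular inverse of 21 mod 26.
Step 2: We need 21 * a^-1 = 1 (mod 26).
Step 3: 21 * 5 = 105 = 4 * 26 + 1, so a^-1 = 5.
Step 4: D(y) = 5(y - 3) mod 26.
Step 5: Apply to 'L' (y = 11): D(11) = 5 * (11 - 3) mod 26 = 5 * 8 mod 26 = 14 -> 'O'.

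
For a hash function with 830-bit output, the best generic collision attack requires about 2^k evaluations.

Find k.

Step 1: The hash has a 830-bit output.
Step 2: Collision resistance means it should be infeasible to find any x != y with h(x) = h(y).
By the birthday bound, a generic collision search succeeds after about sqrt(2^830) = 2^(830/2) = 2^415 evaluations.
Step 3: Security level = 415 bits.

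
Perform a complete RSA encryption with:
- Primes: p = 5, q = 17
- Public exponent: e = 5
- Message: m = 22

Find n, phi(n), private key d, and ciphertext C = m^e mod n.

Step 1: n = 5 * 17 = 85.
Step 2: phi(n) = (5-1)(17-1) = 4 * 16 = 64.
Step 3: Find d = 5^(-1) mod 64 = 13.
  Verify: 5 * 13 = 65 = 1 (mod 64).
Step 4: C = 22^5 mod 85 = 82.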